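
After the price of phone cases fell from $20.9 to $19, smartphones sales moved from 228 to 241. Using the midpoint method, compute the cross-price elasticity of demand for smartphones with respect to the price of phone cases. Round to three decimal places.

-0.582

%ΔQ_x = (241 − 228)/[(228+241)/2] = 13/234.5 ≈ 0.0554.
%ΔP_y = (19 − 20.9)/[(20.9+19)/2] ≈ -0.0952.
E_xy = 0.0554/-0.0952 ≈ -0.582.
E_xy < 0, so smartphones and phone cases are complements.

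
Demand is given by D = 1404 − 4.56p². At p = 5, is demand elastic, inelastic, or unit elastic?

inelastic

At p = 5, D = 1290.
dD/dp = −2·4.56·p = −45.6.
Point elasticity E = (dD/dp)·(p/D) = -45.6 × 5/1290 ≈ -0.177.
|E| ≈ 0.177 < 1, so demand is inelastic.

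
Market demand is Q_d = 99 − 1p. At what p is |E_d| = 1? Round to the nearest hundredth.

49.50

For linear demand Q_d = a − bp, E = −bp/(a − bp). |E| = 1 ⇒ bp = a − bp ⇒ p = a/(2b).
p = 99/(2·1) = 49.50.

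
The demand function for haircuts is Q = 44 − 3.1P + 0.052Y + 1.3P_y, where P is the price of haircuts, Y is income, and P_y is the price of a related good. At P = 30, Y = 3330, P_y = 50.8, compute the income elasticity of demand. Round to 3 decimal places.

0.910

At the given point, Q = 44 − 3.1(30) + 0.052(3330) + 1.3(50.8) = 44 − 93 + 173.16 + 66.04 = 190.2.
∂Q/∂Y = +0.052, so E_I = 0.052·(3330/190.2) ≈ 0.910.
E_I ∈ (0,1): normal good (necessity).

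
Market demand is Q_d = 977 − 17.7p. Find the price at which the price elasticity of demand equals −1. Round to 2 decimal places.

27.60

For linear demand Q_d = a − bp, E = −bp/(a − bp). |E| = 1 ⇒ bp = a − bp ⇒ p = a/(2b).
p = 977/(2·17.7) ≈ 27.60.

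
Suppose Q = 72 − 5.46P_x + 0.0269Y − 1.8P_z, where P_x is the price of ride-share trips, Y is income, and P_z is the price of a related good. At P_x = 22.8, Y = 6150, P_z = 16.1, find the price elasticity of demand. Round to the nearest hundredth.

At the given point, Q = 72 − 5.46(22.8) + 0.0269(6150) − 1.8(16.1) = 72 − 124.488 + 165.435 − 28.98 = 83.967.
∂Q/∂P_x = −5.46, so E_p = (−5.46)·(22.8/83.967) ≈ -1.48.
|E_p| > 1: demand is elastic.

-1.48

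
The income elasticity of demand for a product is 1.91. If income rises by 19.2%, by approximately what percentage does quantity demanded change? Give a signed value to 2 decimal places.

36.67

%ΔQ ≈ E × %ΔI = (1.91) × (19.2%) ≈ 36.67%.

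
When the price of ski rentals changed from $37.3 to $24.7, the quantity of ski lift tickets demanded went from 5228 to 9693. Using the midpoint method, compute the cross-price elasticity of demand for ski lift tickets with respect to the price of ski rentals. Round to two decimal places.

%ΔQ_x = (9693 − 5228)/[(5228+9693)/2] = 4465/7460.5 ≈ 0.5985.
%ΔP_y = (24.7 − 37.3)/[(37.3+24.7)/2] ≈ -0.4065.
E_xy = 0.5985/-0.4065 ≈ -1.47.
E_xy < 0, so ski lift tickets and ski rentals are complements.

-1.47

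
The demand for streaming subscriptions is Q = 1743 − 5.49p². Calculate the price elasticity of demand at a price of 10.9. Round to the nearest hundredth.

At p = 10.9, Q = 1090.7331.
dQ/dp = −2·5.49·p = −119.682.
Point elasticity E = (dQ/dp)·(p/Q) = -119.682 × 10.9/1090.7331 ≈ -1.20.
|E| > 1, so demand is elastic at this price.

-1.20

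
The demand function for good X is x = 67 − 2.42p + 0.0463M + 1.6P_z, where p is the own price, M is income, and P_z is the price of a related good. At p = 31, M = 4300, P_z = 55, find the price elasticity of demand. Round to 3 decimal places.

-0.269

Substituting, x = 67 − 2.42(31) + 0.0463(4300) + 1.6(55) = 67 − 75.02 + 199.09 + 88 = 279.07.
∂x/∂p = −2.42, so E_p = (−2.42)·(31/279.07) ≈ -0.269.
|E_p| < 1: demand is inelastic.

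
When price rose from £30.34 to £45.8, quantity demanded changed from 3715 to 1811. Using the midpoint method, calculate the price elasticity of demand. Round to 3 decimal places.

%ΔQ = (1811 − 3715)/[(3715 + 1811)/2] = -1904/2763 ≈ -0.6891.
%Δp = (45.8 − 30.34)/[(30.34 + 45.8)/2] = 15.46/38.07 ≈ 0.4061.
Arc elasticity E = %ΔQ/%Δp ≈ -0.6891/0.4061 ≈ -1.697.
|E| > 1: demand is elastic over this range.

-1.697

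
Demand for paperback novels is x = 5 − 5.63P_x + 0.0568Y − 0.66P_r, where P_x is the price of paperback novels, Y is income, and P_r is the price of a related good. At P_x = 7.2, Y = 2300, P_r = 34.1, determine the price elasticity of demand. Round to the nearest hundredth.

At the given point, x = 5 − 5.63(7.2) + 0.0568(2300) − 0.66(34.1) = 5 − 40.536 + 130.64 − 22.506 = 72.598.
∂x/∂P_x = −5.63, so E_p = (−5.63)·(7.2/72.598) ≈ -0.56.
|E_p| < 1: demand is inelastic.

-0.56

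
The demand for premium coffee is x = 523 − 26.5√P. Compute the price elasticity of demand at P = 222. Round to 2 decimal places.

At P = 222, x = 128.1589.
dx/dP = −26.5/(2√P) = −26.5/(2·14.8997).
Point elasticity E = (dx/dP)·(P/x) = -0.8893 × 222/128.1589 ≈ -1.54.
|E| > 1, so demand is elastic at this price.

-1.54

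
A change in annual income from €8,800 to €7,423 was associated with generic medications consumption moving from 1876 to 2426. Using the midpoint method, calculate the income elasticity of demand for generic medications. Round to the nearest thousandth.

%ΔQ = (2426 − 1876)/[(1876+2426)/2] = 550/2151 ≈ 0.2557.
%ΔI = (7,423 − 8,800)/[(8,800+7,423)/2] = -1377/8111.5 ≈ -0.1698.
E_I = %ΔQ/%ΔI ≈ -1.506.
E_I < 0: inferior good.

-1.506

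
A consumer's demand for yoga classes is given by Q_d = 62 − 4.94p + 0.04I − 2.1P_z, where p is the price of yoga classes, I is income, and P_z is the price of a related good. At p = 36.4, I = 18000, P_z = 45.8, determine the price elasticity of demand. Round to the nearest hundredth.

At the given point, Q_d = 62 − 4.94(36.4) + 0.04(18000) − 2.1(45.8) = 62 − 179.816 + 720 − 96.18 = 506.004.
∂Q_d/∂p = −4.94, so E_p = (−4.94)·(36.4/506.004) ≈ -0.36.
|E_p| < 1: demand is inelastic.

-0.36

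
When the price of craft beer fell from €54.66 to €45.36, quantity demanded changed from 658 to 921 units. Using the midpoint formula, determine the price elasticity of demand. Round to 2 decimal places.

-1.79

%Δq = (921 − 658)/[(658 + 921)/2] = 263/789.5 ≈ 0.3331.
%Δp = (45.36 − 54.66)/[(54.66 + 45.36)/2] = -9.3/50.01 ≈ -0.1860.
Arc elasticity E = %Δq/%Δp ≈ 0.3331/-0.1860 ≈ -1.79.
|E| > 1: demand is elastic over this range.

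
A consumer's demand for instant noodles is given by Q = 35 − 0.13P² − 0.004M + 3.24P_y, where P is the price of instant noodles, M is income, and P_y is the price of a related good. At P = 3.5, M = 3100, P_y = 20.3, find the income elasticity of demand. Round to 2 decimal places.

-0.14

First evaluate Q: 35 − 0.13(3.5)² − 0.004(3100) + 3.24(20.3) = 35 − 1.5925 − 12.4 + 65.772 = 86.7795.
∂Q/∂M = −0.004, so E_I = -0.004·(3100/86.7795) ≈ -0.14.
E_I < 0: inferior good.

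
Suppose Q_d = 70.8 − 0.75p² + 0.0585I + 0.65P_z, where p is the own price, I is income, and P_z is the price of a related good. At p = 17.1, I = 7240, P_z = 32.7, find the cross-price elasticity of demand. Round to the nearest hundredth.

Q_d = 70.8 − 0.75(17.1)² + 0.0585(7240) + 0.65(32.7) = 70.8 − 219.3075 + 423.54 + 21.255 = 296.2875.
∂Q_d/∂P_z = +0.65, so E_xy = 0.65·(32.7/296.2875) ≈ 0.07.
E_xy > 0: the goods are substitutes.

0.07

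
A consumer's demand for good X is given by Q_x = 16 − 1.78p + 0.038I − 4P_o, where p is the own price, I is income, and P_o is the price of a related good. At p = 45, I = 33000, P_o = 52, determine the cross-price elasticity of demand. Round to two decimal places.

-0.21

First evaluate Q_x: 16 − 1.78(45) + 0.038(33000) − 4(52) = 16 − 80.1 + 1254 − 208 = 981.9.
∂Q_x/∂P_o = −4, so E_xy = -4·(52/981.9) ≈ -0.21.
E_xy < 0: the goods are complements.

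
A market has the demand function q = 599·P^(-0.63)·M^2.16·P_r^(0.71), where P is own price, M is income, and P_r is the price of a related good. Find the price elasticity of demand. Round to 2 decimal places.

-0.63

For a Cobb–Douglas (constant-elasticity) form q = A·P^α·…, the elasticity with respect to P equals the exponent α at every point.
Here the exponent on P is -0.63, so the price elasticity of demand is -0.63.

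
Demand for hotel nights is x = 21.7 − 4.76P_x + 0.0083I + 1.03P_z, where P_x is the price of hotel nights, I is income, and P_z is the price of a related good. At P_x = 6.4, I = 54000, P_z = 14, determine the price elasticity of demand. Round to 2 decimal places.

-0.07

Evaluating quantity at (P_x, I, P_z) gives x = 21.7 − 4.76(6.4) + 0.0083(54000) + 1.03(14) = 21.7 − 30.464 + 448.2 + 14.42 = 453.856.
∂x/∂P_x = −4.76, so E_p = (−4.76)·(6.4/453.856) ≈ -0.07.
|E_p| < 1: demand is inelastic.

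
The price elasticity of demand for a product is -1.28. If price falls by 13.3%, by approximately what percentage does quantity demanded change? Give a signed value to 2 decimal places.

17.02

%ΔQ ≈ E × %ΔP = (-1.28) × (-13.3%) ≈ 17.02%.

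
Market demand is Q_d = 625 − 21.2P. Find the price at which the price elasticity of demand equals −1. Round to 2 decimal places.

For linear demand Q_d = a − bP, E = −bP/(a − bP). |E| = 1 ⇒ bP = a − bP ⇒ P = a/(2b).
P = 625/(2·21.2) ≈ 14.74.

14.74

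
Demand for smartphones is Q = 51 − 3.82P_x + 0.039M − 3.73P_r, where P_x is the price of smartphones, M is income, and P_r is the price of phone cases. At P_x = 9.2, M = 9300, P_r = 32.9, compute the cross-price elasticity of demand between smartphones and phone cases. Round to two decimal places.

Substituting, Q = 51 − 3.82(9.2) + 0.039(9300) − 3.73(32.9) = 51 − 35.144 + 362.7 − 122.717 = 255.839.
∂Q/∂P_r = −3.73, so E_xy = -3.73·(32.9/255.839) ≈ -0.48.
E_xy < 0: the goods are complements.

-0.48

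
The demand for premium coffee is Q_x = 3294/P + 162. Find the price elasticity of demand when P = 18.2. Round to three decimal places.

-0.528

At P = 18.2, Q_x = 342.989.
dQ_x/dP = −3294/P² = −9.9445.
Point elasticity E = (dQ_x/dP)·(P/Q_x) = -9.9445 × 18.2/342.989 ≈ -0.528.
|E| < 1, so demand is inelastic at this price.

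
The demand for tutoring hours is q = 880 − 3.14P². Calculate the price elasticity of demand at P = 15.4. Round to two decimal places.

-11.01

At P = 15.4, q = 135.3176.
dq/dP = −2·3.14·P = −96.712.
Point elasticity E = (dq/dP)·(P/q) = -96.712 × 15.4/135.3176 ≈ -11.01.
|E| > 1, so demand is elastic at this price.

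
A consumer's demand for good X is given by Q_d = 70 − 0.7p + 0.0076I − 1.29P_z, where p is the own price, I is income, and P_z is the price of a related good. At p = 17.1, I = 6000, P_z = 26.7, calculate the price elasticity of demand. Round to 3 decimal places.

Evaluating quantity at (p, I, P_z) gives Q_d = 70 − 0.7(17.1) + 0.0076(6000) − 1.29(26.7) = 70 − 11.97 + 45.6 − 34.443 = 69.187.
∂Q_d/∂p = −0.7, so E_p = (−0.7)·(17.1/69.187) ≈ -0.173.
|E_p| < 1: demand is inelastic.

-0.173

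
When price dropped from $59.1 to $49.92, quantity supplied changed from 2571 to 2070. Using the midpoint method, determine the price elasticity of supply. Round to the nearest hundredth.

%ΔQ = (2070 − 2571)/[(2571 + 2070)/2] = -501/2320.5 ≈ -0.2159.
%ΔP = (49.92 − 59.1)/[(59.1 + 49.92)/2] = -9.18/54.51 ≈ -0.1684.
Arc elasticity E = %ΔQ/%ΔP ≈ -0.2159/-0.1684 ≈ 1.28.
|E| > 1: supply is elastic over this range.

1.28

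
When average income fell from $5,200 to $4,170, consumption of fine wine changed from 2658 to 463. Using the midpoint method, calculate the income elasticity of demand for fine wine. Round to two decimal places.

%ΔQ = (463 − 2658)/[(2658+463)/2] = -2195/1560.5 ≈ -1.4066.
%ΔI = (4,170 − 5,200)/[(5,200+4,170)/2] = -1030/4685 ≈ -0.2199.
E_I = %ΔQ/%ΔI ≈ 6.40.
E_I > 1: normal good (luxury).

6.40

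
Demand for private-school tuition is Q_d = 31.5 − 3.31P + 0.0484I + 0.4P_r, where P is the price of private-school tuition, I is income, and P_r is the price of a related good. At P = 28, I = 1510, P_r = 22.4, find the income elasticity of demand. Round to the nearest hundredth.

Q_d = 31.5 − 3.31(28) + 0.0484(1510) + 0.4(22.4) = 31.5 − 92.68 + 73.084 + 8.96 = 20.864.
∂Q_d/∂I = +0.0484, so E_I = 0.0484·(1510/20.864) ≈ 3.50.
E_I > 1: normal good (luxury).

3.50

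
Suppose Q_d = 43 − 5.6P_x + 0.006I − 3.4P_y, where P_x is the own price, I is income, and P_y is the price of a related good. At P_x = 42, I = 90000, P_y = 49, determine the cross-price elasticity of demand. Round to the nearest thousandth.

-0.919

Q_d = 43 − 5.6(42) + 0.006(90000) − 3.4(49) = 43 − 235.2 + 540 − 166.6 = 181.2.
∂Q_d/∂P_y = −3.4, so E_xy = -3.4·(49/181.2) ≈ -0.919.
E_xy < 0: the goods are complements.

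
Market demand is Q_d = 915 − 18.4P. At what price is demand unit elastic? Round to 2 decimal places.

For linear demand Q_d = a − bP, E = −bP/(a − bP). |E| = 1 ⇒ bP = a − bP ⇒ P = a/(2b).
P = 915/(2·18.4) ≈ 24.86.

24.86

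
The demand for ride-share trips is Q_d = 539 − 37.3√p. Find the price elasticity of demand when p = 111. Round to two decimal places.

At p = 111, Q_d = 146.0201.
dQ_d/dp = −37.3/(2√p) = −37.3/(2·10.5357).
Point elasticity E = (dQ_d/dp)·(p/Q_d) = -1.7702 × 111/146.0201 ≈ -1.35.
|E| > 1, so demand is elastic at this price.

-1.35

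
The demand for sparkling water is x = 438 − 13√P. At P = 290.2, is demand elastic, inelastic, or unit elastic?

inelastic

At P = 290.2, x = 216.5417.
dx/dP = −13/(2√P) = −13/(2·17.0353).
Point elasticity E = (dx/dP)·(P/x) = -0.3816 × 290.2/216.5417 ≈ -0.511.
|E| ≈ 0.511 < 1, so demand is inelastic.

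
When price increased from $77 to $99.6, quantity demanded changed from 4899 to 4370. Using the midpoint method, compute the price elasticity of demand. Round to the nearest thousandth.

%Δq = (4370 − 4899)/[(4899 + 4370)/2] = -529/4634.5 ≈ -0.1141.
%ΔP = (99.6 − 77)/[(77 + 99.6)/2] = 22.6/88.3 ≈ 0.2559.
Arc elasticity E = %Δq/%ΔP ≈ -0.1141/0.2559 ≈ -0.446.
|E| < 1: demand is inelastic over this range.

-0.446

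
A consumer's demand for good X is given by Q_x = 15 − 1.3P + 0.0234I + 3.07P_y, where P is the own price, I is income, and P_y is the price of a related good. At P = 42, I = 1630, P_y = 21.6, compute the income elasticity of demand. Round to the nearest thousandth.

0.588

Q_x = 15 − 1.3(42) + 0.0234(1630) + 3.07(21.6) = 15 − 54.6 + 38.142 + 66.312 = 64.854.
∂Q_x/∂I = +0.0234, so E_I = 0.0234·(1630/64.854) ≈ 0.588.
E_I ∈ (0,1): normal good (necessity).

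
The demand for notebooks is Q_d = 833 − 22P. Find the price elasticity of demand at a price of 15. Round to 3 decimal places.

-0.656

At P = 15, Q_d = 503.
dQ_d/dP = −22.
Point elasticity E = (dQ_d/dP)·(P/Q_d) = -22 × 15/503 ≈ -0.656.
|E| < 1, so demand is inelastic at this price.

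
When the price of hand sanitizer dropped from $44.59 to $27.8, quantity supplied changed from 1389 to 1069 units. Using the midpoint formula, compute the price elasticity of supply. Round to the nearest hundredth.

0.56

%Δq = (1069 − 1389)/[(1389 + 1069)/2] = -320/1229 ≈ -0.2604.
%ΔP = (27.8 − 44.59)/[(44.59 + 27.8)/2] = -16.79/36.195 ≈ -0.4639.
Arc elasticity E = %Δq/%ΔP ≈ -0.2604/-0.4639 ≈ 0.56.
|E| < 1: supply is inelastic over this range.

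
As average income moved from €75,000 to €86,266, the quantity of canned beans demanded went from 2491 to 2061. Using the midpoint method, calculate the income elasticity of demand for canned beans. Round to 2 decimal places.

-1.35

%ΔQ = (2061 − 2491)/[(2491+2061)/2] = -430/2276 ≈ -0.1889.
%ΔY = (86,266 − 75,000)/[(75,000+86,266)/2] = 11266/80633 ≈ 0.1397.
E_I = %ΔQ/%ΔY ≈ -1.35.
E_I < 0: inferior good.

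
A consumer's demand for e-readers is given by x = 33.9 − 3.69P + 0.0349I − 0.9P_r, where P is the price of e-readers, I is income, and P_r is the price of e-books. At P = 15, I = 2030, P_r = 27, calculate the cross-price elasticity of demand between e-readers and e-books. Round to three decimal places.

-0.968

At the given point, x = 33.9 − 3.69(15) + 0.0349(2030) − 0.9(27) = 33.9 − 55.35 + 70.847 − 24.3 = 25.097.
∂x/∂P_r = −0.9, so E_xy = -0.9·(27/25.097) ≈ -0.968.
E_xy < 0: the goods are complements.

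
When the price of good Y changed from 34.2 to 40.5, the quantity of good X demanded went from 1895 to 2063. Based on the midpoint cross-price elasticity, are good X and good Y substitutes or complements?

substitutes

%ΔQ_x = (2063 − 1895)/[(1895+2063)/2] = 168/1979 ≈ 0.0849.
%ΔP_y = (40.5 − 34.2)/[(34.2+40.5)/2] ≈ 0.1687.
E_xy = 0.0849/0.1687 ≈ 0.503.
E_xy > 0, so the goods are substitutes.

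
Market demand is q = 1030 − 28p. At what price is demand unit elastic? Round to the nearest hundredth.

For linear demand q = a − bp, E = −bp/(a − bp). |E| = 1 ⇒ bp = a − bp ⇒ p = a/(2b).
p = 1030/(2·28) ≈ 18.39.

18.39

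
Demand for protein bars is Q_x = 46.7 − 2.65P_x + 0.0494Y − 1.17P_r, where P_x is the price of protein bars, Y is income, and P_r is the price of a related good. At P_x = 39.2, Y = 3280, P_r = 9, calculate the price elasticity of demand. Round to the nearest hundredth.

-1.10

Q_x = 46.7 − 2.65(39.2) + 0.0494(3280) − 1.17(9) = 46.7 − 103.88 + 162.032 − 10.53 = 94.322.
∂Q_x/∂P_x = −2.65, so E_p = (−2.65)·(39.2/94.322) ≈ -1.10.
|E_p| > 1: demand is elastic.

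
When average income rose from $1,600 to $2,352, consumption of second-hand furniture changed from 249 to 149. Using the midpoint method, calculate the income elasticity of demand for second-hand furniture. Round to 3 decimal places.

-1.320

%ΔQ = (149 − 249)/[(249+149)/2] = -100/199 ≈ -0.5025.
%ΔM = (2,352 − 1,600)/[(1,600+2,352)/2] = 752/1976 ≈ 0.3806.
E_I = %ΔQ/%ΔM ≈ -1.320.
E_I < 0: inferior good.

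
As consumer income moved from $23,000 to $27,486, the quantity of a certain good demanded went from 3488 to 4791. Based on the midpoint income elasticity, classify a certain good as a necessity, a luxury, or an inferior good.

%ΔQ = (4791 − 3488)/[(3488+4791)/2] = 1303/4139.5 ≈ 0.3148.
%ΔI = (27,486 − 23,000)/[(23,000+27,486)/2] = 4486/25243 ≈ 0.1777.
E_I = %ΔQ/%ΔI ≈ 1.771.
E_I > 1: normal good (luxury).

luxury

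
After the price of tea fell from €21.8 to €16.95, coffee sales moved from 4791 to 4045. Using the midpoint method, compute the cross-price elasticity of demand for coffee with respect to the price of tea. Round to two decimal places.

0.67

%ΔQ_x = (4045 − 4791)/[(4791+4045)/2] = -746/4418 ≈ -0.1689.
%ΔP_y = (16.95 − 21.8)/[(21.8+16.95)/2] ≈ -0.2503.
E_xy = -0.1689/-0.2503 ≈ 0.67.
E_xy > 0, so coffee and tea are substitutes.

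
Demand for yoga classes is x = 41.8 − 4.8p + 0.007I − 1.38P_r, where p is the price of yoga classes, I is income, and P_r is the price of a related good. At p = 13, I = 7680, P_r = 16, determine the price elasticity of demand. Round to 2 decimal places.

-5.63

x = 41.8 − 4.8(13) + 0.007(7680) − 1.38(16) = 41.8 − 62.4 + 53.76 − 22.08 = 11.08.
∂x/∂p = −4.8, so E_p = (−4.8)·(13/11.08) ≈ -5.63.
|E_p| > 1: demand is elastic.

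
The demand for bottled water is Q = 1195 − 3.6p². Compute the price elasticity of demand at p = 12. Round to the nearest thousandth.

At p = 12, Q = 676.6.
dQ/dp = −2·3.6·p = −86.4.
Point elasticity E = (dQ/dp)·(p/Q) = -86.4 × 12/676.6 ≈ -1.532.
|E| > 1, so demand is elastic at this price.

-1.532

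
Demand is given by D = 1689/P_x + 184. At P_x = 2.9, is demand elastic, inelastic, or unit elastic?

At P_x = 2.9, D = 766.4138.
dD/dP_x = −1689/P_x² = −200.8323.
Point elasticity E = (dD/dP_x)·(P_x/D) = -200.8323 × 2.9/766.4138 ≈ -0.760.
|E| ≈ 0.760 < 1, so demand is inelastic.

inelastic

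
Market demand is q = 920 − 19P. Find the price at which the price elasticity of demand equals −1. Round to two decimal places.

For linear demand q = a − bP, E = −bP/(a − bP). |E| = 1 ⇒ bP = a − bP ⇒ P = a/(2b).
P = 920/(2·19) ≈ 24.21.

24.21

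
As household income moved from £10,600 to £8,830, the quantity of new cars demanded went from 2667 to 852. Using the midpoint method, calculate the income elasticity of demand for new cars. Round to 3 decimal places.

%ΔQ = (852 − 2667)/[(2667+852)/2] = -1815/1759.5 ≈ -1.0315.
%ΔI = (8,830 − 10,600)/[(10,600+8,830)/2] = -1770/9715 ≈ -0.1822.
E_I = %ΔQ/%ΔI ≈ 5.662.
E_I > 1: normal good (luxury).

5.662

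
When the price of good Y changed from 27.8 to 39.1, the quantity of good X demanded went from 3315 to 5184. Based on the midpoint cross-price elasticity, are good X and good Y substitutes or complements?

%ΔQ_x = (5184 − 3315)/[(3315+5184)/2] = 1869/4249.5 ≈ 0.4398.
%ΔP_y = (39.1 − 27.8)/[(27.8+39.1)/2] ≈ 0.3378.
E_xy = 0.4398/0.3378 ≈ 1.302.
E_xy > 0, so the goods are substitutes.

substitutes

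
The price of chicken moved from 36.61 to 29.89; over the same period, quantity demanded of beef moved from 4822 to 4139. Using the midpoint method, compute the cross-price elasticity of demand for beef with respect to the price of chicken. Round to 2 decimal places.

0.75

%ΔQ_x = (4139 − 4822)/[(4822+4139)/2] = -683/4480.5 ≈ -0.1524.
%ΔP_y = (29.89 − 36.61)/[(36.61+29.89)/2] ≈ -0.2021.
E_xy = -0.1524/-0.2021 ≈ 0.75.
E_xy > 0, so beef and chicken are substitutes.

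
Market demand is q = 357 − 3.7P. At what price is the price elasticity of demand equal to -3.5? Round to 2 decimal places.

75.05

Set −bP/(a − bP) = −3.5 ⇒ bP = 3.5(a − bP) ⇒ bP(1+3.5) = 3.5·a.
P = 3.5·357/(3.7·4.5) ≈ 75.05.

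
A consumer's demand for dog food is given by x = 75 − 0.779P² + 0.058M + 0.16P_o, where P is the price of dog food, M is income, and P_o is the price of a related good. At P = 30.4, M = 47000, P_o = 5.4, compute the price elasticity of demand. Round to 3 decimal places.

First evaluate x: 75 − 0.779(30.4)² + 0.058(47000) + 0.16(5.4) = 75 − 719.9206 + 2726 + 0.864 = 2081.9434.
∂x/∂P = −2·0.779·P = -47.3632, so E_p = -47.3632·(30.4/2081.9434) ≈ -0.692.
|E_p| < 1: demand is inelastic.

-0.692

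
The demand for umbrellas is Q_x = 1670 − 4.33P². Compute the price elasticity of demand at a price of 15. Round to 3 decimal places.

At P = 15, Q_x = 695.75.
dQ_x/dP = −2·4.33·P = −129.9.
Point elasticity E = (dQ_x/dP)·(P/Q_x) = -129.9 × 15/695.75 ≈ -2.801.
|E| > 1, so demand is elastic at this price.

-2.801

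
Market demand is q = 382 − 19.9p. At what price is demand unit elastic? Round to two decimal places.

9.60

For linear demand q = a − bp, E = −bp/(a − bp). |E| = 1 ⇒ bp = a − bp ⇒ p = a/(2b).
p = 382/(2·19.9) ≈ 9.60.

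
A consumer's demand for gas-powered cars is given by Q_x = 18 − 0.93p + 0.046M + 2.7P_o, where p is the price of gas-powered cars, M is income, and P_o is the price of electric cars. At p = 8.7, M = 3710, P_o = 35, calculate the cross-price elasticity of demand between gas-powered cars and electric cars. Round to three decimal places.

0.344

At the given point, Q_x = 18 − 0.93(8.7) + 0.046(3710) + 2.7(35) = 18 − 8.091 + 170.66 + 94.5 = 275.069.
∂Q_x/∂P_o = +2.7, so E_xy = 2.7·(35/275.069) ≈ 0.344.
E_xy > 0: the goods are substitutes.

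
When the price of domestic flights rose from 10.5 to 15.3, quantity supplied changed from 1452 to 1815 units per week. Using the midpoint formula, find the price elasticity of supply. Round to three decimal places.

%Δq = (1815 − 1452)/[(1452 + 1815)/2] = 363/1633.5 ≈ 0.2222.
%Δp = (15.3 − 10.5)/[(10.5 + 15.3)/2] = 4.8/12.9 ≈ 0.3721.
Arc elasticity E = %Δq/%Δp ≈ 0.2222/0.3721 ≈ 0.597.
|E| < 1: supply is inelastic over this range.

0.597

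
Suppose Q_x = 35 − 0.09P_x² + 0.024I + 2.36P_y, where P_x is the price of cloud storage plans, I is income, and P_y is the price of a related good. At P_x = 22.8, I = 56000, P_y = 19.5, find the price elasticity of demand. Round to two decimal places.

At the given point, Q_x = 35 − 0.09(22.8)² + 0.024(56000) + 2.36(19.5) = 35 − 46.7856 + 1344 + 46.02 = 1378.2344.
∂Q_x/∂P_x = −2·0.09·P_x = -4.104, so E_p = -4.104·(22.8/1378.2344) ≈ -0.07.
|E_p| < 1: demand is inelastic.

-0.07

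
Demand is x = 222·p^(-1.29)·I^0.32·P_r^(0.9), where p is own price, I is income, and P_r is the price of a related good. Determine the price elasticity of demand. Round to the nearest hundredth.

-1.29

For a Cobb–Douglas (constant-elasticity) form x = A·p^α·…, the elasticity with respect to p equals the exponent α at every point.
Here the exponent on p is -1.29, so the price elasticity of demand is -1.29.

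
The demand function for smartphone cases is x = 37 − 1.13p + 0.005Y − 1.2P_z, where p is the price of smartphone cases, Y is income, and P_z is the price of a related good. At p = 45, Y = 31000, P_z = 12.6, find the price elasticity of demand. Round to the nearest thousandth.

At the given point, x = 37 − 1.13(45) + 0.005(31000) − 1.2(12.6) = 37 − 50.85 + 155 − 15.12 = 126.03.
∂x/∂p = −1.13, so E_p = (−1.13)·(45/126.03) ≈ -0.403.
|E_p| < 1: demand is inelastic.

-0.403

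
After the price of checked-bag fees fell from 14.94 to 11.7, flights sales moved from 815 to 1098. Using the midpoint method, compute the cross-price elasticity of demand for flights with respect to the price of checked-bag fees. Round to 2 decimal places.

-1.22

%ΔQ_x = (1098 − 815)/[(815+1098)/2] = 283/956.5 ≈ 0.2959.
%ΔP_y = (11.7 − 14.94)/[(14.94+11.7)/2] ≈ -0.2432.
E_xy = 0.2959/-0.2432 ≈ -1.22.
E_xy < 0, so flights and checked-bag fees are complements.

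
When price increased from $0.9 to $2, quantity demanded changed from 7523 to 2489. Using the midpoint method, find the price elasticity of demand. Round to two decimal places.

-1.33

%ΔQ = (2489 − 7523)/[(7523 + 2489)/2] = -5034/5006 ≈ -1.0056.
%ΔP = (2 − 0.9)/[(0.9 + 2)/2] = 1.1/1.45 ≈ 0.7586.
Arc elasticity E = %ΔQ/%ΔP ≈ -1.0056/0.7586 ≈ -1.33.
|E| > 1: demand is elastic over this range.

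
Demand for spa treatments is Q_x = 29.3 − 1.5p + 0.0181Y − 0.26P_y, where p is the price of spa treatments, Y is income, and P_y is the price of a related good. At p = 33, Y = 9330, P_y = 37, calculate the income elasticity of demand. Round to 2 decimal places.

At the given point, Q_x = 29.3 − 1.5(33) + 0.0181(9330) − 0.26(37) = 29.3 − 49.5 + 168.873 − 9.62 = 139.053.
∂Q_x/∂Y = +0.0181, so E_I = 0.0181·(9330/139.053) ≈ 1.21.
E_I > 1: normal good (luxury).

1.21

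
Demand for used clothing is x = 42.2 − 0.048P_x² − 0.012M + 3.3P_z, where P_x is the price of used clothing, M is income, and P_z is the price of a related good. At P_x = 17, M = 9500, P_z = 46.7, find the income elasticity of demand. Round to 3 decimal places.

-1.666

Substituting, x = 42.2 − 0.048(17)² − 0.012(9500) + 3.3(46.7) = 42.2 − 13.872 − 114 + 154.11 = 68.438.
∂x/∂M = −0.012, so E_I = -0.012·(9500/68.438) ≈ -1.666.
E_I < 0: inferior good.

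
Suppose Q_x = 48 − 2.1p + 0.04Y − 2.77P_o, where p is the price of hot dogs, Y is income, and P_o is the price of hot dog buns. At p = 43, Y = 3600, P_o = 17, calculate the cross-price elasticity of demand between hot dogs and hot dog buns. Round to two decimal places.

-0.86

First evaluate Q_x: 48 − 2.1(43) + 0.04(3600) − 2.77(17) = 48 − 90.3 + 144 − 47.09 = 54.61.
∂Q_x/∂P_o = −2.77, so E_xy = -2.77·(17/54.61) ≈ -0.86.
E_xy < 0: the goods are complements.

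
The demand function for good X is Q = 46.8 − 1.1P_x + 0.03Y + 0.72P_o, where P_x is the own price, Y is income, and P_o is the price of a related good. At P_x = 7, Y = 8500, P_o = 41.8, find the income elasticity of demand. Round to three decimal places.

Q = 46.8 − 1.1(7) + 0.03(8500) + 0.72(41.8) = 46.8 − 7.7 + 255 + 30.096 = 324.196.
∂Q/∂Y = +0.03, so E_I = 0.03·(8500/324.196) ≈ 0.787.
E_I ∈ (0,1): normal good (necessity).

0.787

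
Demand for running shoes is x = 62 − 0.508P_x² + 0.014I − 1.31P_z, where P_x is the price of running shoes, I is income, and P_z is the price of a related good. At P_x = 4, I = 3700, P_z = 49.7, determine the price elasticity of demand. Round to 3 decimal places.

-0.401

At the given point, x = 62 − 0.508(4)² + 0.014(3700) − 1.31(49.7) = 62 − 8.128 + 51.8 − 65.107 = 40.565.
∂x/∂P_x = −2·0.508·P_x = -4.064, so E_p = -4.064·(4/40.565) ≈ -0.401.
|E_p| < 1: demand is inelastic.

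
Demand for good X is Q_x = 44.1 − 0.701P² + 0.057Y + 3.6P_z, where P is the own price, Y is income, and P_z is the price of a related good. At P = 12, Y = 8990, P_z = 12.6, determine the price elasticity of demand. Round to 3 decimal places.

Evaluating quantity at (P, Y, P_z) gives Q_x = 44.1 − 0.701(12)² + 0.057(8990) + 3.6(12.6) = 44.1 − 100.944 + 512.43 + 45.36 = 500.946.
∂Q_x/∂P = −2·0.701·P = -16.824, so E_p = -16.824·(12/500.946) ≈ -0.403.
|E_p| < 1: demand is inelastic.

-0.403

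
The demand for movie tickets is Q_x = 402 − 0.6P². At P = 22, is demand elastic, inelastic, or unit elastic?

At P = 22, Q_x = 111.6.
dQ_x/dP = −2·0.6·P = −26.4.
Point elasticity E = (dQ_x/dP)·(P/Q_x) = -26.4 × 22/111.6 ≈ -5.204.
|E| ≈ 5.204 > 1, so demand is elastic.

elastic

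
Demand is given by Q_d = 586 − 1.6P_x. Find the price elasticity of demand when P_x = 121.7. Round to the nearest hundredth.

-0.50

At P_x = 121.7, Q_d = 391.28.
dQ_d/dP_x = −1.6.
Point elasticity E = (dQ_d/dP_x)·(P_x/Q_d) = -1.6 × 121.7/391.28 ≈ -0.50.
|E| < 1, so demand is inelastic at this price.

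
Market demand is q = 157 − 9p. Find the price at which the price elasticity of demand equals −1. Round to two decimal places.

8.72

For linear demand q = a − bp, E = −bp/(a − bp). |E| = 1 ⇒ bp = a − bp ⇒ p = a/(2b).
p = 157/(2·9) ≈ 8.72.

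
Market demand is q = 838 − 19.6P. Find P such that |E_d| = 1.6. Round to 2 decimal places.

26.31

Set −bP/(a − bP) = −1.6 ⇒ bP = 1.6(a − bP) ⇒ bP(1+1.6) = 1.6·a.
P = 1.6·838/(19.6·2.6) ≈ 26.31.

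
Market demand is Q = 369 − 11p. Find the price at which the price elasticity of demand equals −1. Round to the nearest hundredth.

16.77

For linear demand Q = a − bp, E = −bp/(a − bp). |E| = 1 ⇒ bp = a − bp ⇒ p = a/(2b).
p = 369/(2·11) ≈ 16.77.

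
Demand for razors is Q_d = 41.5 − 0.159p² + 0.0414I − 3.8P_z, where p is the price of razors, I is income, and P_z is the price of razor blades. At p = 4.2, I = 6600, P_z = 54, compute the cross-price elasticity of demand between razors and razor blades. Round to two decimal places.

First evaluate Q_d: 41.5 − 0.159(4.2)² + 0.0414(6600) − 3.8(54) = 41.5 − 2.8048 + 273.24 − 205.2 = 106.7352.
∂Q_d/∂P_z = −3.8, so E_xy = -3.8·(54/106.7352) ≈ -1.92.
E_xy < 0: the goods are complements.

-1.92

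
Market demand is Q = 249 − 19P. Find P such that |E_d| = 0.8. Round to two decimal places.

Set −bP/(a − bP) = −0.8 ⇒ bP = 0.8(a − bP) ⇒ bP(1+0.8) = 0.8·a.
P = 0.8·249/(19·1.8) ≈ 5.82.

5.82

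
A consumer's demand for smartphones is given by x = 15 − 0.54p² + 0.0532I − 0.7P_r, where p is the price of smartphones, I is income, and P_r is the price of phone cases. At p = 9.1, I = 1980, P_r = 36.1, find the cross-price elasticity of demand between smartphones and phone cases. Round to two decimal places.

Substituting, x = 15 − 0.54(9.1)² + 0.0532(1980) − 0.7(36.1) = 15 − 44.7174 + 105.336 − 25.27 = 50.3486.
∂x/∂P_r = −0.7, so E_xy = -0.7·(36.1/50.3486) ≈ -0.50.
E_xy < 0: the goods are complements.

-0.50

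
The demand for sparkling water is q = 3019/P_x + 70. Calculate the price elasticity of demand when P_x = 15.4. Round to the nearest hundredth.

-0.74

At P_x = 15.4, q = 266.039.
dq/dP_x = −3019/P_x² = −12.7298.
Point elasticity E = (dq/dP_x)·(P_x/q) = -12.7298 × 15.4/266.039 ≈ -0.74.
|E| < 1, so demand is inelastic at this price.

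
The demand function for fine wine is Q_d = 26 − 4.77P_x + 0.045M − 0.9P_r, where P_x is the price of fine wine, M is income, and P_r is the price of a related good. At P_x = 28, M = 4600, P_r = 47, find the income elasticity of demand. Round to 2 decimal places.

Substituting, Q_d = 26 − 4.77(28) + 0.045(4600) − 0.9(47) = 26 − 133.56 + 207 − 42.3 = 57.14.
∂Q_d/∂M = +0.045, so E_I = 0.045·(4600/57.14) ≈ 3.62.
E_I > 1: normal good (luxury).

3.62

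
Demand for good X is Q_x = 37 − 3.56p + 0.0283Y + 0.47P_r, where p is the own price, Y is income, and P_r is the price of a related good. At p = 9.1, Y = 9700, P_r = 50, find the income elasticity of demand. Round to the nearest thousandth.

0.907

Substituting, Q_x = 37 − 3.56(9.1) + 0.0283(9700) + 0.47(50) = 37 − 32.396 + 274.51 + 23.5 = 302.614.
∂Q_x/∂Y = +0.0283, so E_I = 0.0283·(9700/302.614) ≈ 0.907.
E_I ∈ (0,1): normal good (necessity).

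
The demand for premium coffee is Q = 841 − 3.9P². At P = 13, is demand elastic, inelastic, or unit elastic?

At P = 13, Q = 181.9.
dQ/dP = −2·3.9·P = −101.4.
Point elasticity E = (dQ/dP)·(P/Q) = -101.4 × 13/181.9 ≈ -7.247.
|E| ≈ 7.247 > 1, so demand is elastic.

elastic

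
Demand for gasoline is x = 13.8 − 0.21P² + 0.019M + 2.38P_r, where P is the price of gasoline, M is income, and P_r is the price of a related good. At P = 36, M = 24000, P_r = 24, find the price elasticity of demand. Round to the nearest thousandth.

Substituting, x = 13.8 − 0.21(36)² + 0.019(24000) + 2.38(24) = 13.8 − 272.16 + 456 + 57.12 = 254.76.
∂x/∂P = −2·0.21·P = -15.12, so E_p = -15.12·(36/254.76) ≈ -2.137.
|E_p| > 1: demand is elastic.

-2.137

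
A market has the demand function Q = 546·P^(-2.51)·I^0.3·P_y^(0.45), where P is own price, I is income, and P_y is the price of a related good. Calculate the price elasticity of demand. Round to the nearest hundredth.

For a Cobb–Douglas (constant-elasticity) form Q = A·P^α·…, the elasticity with respect to P equals the exponent α at every point.
Here the exponent on P is -2.51, so the price elasticity of demand is -2.51.

-2.51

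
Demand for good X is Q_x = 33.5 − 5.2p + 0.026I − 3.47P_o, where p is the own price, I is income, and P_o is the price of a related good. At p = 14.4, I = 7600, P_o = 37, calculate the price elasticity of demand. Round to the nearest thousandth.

Substituting, Q_x = 33.5 − 5.2(14.4) + 0.026(7600) − 3.47(37) = 33.5 − 74.88 + 197.6 − 128.39 = 27.83.
∂Q_x/∂p = −5.2, so E_p = (−5.2)·(14.4/27.83) ≈ -2.691.
|E_p| > 1: demand is elastic.

-2.691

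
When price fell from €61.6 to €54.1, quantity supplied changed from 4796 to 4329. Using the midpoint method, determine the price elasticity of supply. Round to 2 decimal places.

%ΔQ = (4329 − 4796)/[(4796 + 4329)/2] = -467/4562.5 ≈ -0.1024.
%Δp = (54.1 − 61.6)/[(61.6 + 54.1)/2] = -7.5/57.85 ≈ -0.1296.
Arc elasticity E = %ΔQ/%Δp ≈ -0.1024/-0.1296 ≈ 0.79.
|E| < 1: supply is inelastic over this range.

0.79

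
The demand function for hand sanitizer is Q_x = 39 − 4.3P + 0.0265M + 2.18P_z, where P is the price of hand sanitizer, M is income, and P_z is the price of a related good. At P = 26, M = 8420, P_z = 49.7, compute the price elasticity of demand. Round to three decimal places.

-0.432

Evaluating quantity at (P, M, P_z) gives Q_x = 39 − 4.3(26) + 0.0265(8420) + 2.18(49.7) = 39 − 111.8 + 223.13 + 108.346 = 258.676.
∂Q_x/∂P = −4.3, so E_p = (−4.3)·(26/258.676) ≈ -0.432.
|E_p| < 1: demand is inelastic.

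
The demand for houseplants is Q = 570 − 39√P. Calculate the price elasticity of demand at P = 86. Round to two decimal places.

-0.87

At P = 86, Q = 208.3289.
dQ/dP = −39/(2√P) = −39/(2·9.2736).
Point elasticity E = (dQ/dP)·(P/Q) = -2.1027 × 86/208.3289 ≈ -0.87.
|E| < 1, so demand is inelastic at this price.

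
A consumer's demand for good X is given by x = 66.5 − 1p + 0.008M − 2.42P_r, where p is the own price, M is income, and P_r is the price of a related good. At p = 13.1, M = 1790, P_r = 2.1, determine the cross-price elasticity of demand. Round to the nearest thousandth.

-0.081

x = 66.5 − 1(13.1) + 0.008(1790) − 2.42(2.1) = 66.5 − 13.1 + 14.32 − 5.082 = 62.638.
∂x/∂P_r = −2.42, so E_xy = -2.42·(2.1/62.638) ≈ -0.081.
E_xy < 0: the goods are complements.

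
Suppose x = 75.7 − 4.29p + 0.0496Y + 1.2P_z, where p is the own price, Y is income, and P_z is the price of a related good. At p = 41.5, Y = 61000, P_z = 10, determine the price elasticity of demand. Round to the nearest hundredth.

-0.06

Evaluating quantity at (p, Y, P_z) gives x = 75.7 − 4.29(41.5) + 0.0496(61000) + 1.2(10) = 75.7 − 178.035 + 3025.6 + 12 = 2935.265.
∂x/∂p = −4.29, so E_p = (−4.29)·(41.5/2935.265) ≈ -0.06.
|E_p| < 1: demand is inelastic.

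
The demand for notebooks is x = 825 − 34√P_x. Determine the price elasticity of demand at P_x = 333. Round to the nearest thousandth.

At P_x = 333, x = 204.5582.
dx/dP_x = −34/(2√P_x) = −34/(2·18.2483).
Point elasticity E = (dx/dP_x)·(P_x/x) = -0.9316 × 333/204.5582 ≈ -1.517.
|E| > 1, so demand is elastic at this price.

-1.517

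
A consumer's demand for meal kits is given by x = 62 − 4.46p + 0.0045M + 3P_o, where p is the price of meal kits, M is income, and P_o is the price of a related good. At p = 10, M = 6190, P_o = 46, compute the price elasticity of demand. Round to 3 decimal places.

x = 62 − 4.46(10) + 0.0045(6190) + 3(46) = 62 − 44.6 + 27.855 + 138 = 183.255.
∂x/∂p = −4.46, so E_p = (−4.46)·(10/183.255) ≈ -0.243.
|E_p| < 1: demand is inelastic.

-0.243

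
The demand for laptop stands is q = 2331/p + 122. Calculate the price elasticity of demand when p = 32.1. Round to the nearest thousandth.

At p = 32.1, q = 194.6168.
dq/dp = −2331/p² = −2.2622.
Point elasticity E = (dq/dp)·(p/q) = -2.2622 × 32.1/194.6168 ≈ -0.373.
|E| < 1, so demand is inelastic at this price.

-0.373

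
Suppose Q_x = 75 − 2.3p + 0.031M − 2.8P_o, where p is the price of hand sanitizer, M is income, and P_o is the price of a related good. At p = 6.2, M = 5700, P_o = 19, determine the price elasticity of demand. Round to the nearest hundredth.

Substituting, Q_x = 75 − 2.3(6.2) + 0.031(5700) − 2.8(19) = 75 − 14.26 + 176.7 − 53.2 = 184.24.
∂Q_x/∂p = −2.3, so E_p = (−2.3)·(6.2/184.24) ≈ -0.08.
|E_p| < 1: demand is inelastic.

-0.08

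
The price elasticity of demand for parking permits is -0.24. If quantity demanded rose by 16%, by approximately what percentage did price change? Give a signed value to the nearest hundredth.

-66.67

%ΔQ ≈ E × %ΔP ⇒ %ΔP = %ΔQ / E = (16%)/(-0.24) ≈ -66.67%.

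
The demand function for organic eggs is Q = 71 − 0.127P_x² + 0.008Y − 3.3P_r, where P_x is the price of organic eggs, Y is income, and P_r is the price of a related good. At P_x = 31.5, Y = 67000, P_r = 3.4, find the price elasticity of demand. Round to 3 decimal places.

First evaluate Q: 71 − 0.127(31.5)² + 0.008(67000) − 3.3(3.4) = 71 − 126.0158 + 536 − 11.22 = 469.7643.
∂Q/∂P_x = −2·0.127·P_x = -8.001, so E_p = -8.001·(31.5/469.7643) ≈ -0.537.
|E_p| < 1: demand is inelastic.

-0.537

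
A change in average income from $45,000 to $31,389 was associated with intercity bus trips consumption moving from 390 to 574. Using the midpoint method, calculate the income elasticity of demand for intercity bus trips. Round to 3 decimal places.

%ΔQ = (574 − 390)/[(390+574)/2] = 184/482 ≈ 0.3817.
%ΔM = (31,389 − 45,000)/[(45,000+31,389)/2] = -13611/38194.5 ≈ -0.3564.
E_I = %ΔQ/%ΔM ≈ -1.071.
E_I < 0: inferior good.

-1.071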